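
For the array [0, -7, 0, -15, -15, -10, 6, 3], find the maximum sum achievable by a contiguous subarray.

Using Kadane's algorithm on [0, -7, 0, -15, -15, -10, 6, 3]:

Scanning through the array:
Position 1 (value -7): max_ending_here = -7, max_so_far = 0
Position 2 (value 0): max_ending_here = 0, max_so_far = 0
Position 3 (value -15): max_ending_here = -15, max_so_far = 0
Position 4 (value -15): max_ending_here = -15, max_so_far = 0
Position 5 (value -10): max_ending_here = -10, max_so_far = 0
Position 6 (value 6): max_ending_here = 6, max_so_far = 6
Position 7 (value 3): max_ending_here = 9, max_so_far = 9

Maximum subarray: [6, 3]
Maximum sum: 9

The maximum subarray is [6, 3] with sum 9. This subarray runs from index 6 to index 7.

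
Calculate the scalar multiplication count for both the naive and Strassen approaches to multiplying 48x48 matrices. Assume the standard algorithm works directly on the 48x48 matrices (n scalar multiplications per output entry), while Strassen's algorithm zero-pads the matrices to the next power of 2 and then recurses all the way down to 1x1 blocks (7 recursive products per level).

Matrix multiplication for 48x48 matrices:

Strassen's algorithm requires power-of-2 dimensions. Pad 48x48 to 64x64 (next power of 2).

Standard algorithm: 48^3 = 110592 multiplications
Strassen's algorithm: 7^(log2(64)) = 7^6 = 117649 multiplications
Difference: 110592 - 117649 = -7057 (Strassen uses MORE here due to padding overhead — for small or just-over-power-of-2 n, padding can outweigh the per-level savings)

Standard: 110592 multiplications (48^3). Strassen: 117649 multiplications (7^6, after padding to 64x64). Strassen reduces 8 recursive multiplications to 7 at each level.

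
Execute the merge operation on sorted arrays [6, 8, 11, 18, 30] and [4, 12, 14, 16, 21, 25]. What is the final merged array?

Merging process:

Compare 6 vs 4: take 4 from right. Merged: [4]
Compare 6 vs 12: take 6 from left. Merged: [4, 6]
Compare 8 vs 12: take 8 from left. Merged: [4, 6, 8]
Compare 11 vs 12: take 11 from left. Merged: [4, 6, 8, 11]
Compare 18 vs 12: take 12 from right. Merged: [4, 6, 8, 11, 12]
Compare 18 vs 14: take 14 from right. Merged: [4, 6, 8, 11, 12, 14]
Compare 18 vs 16: take 16 from right. Merged: [4, 6, 8, 11, 12, 14, 16]
Compare 18 vs 21: take 18 from left. Merged: [4, 6, 8, 11, 12, 14, 16, 18]
Compare 30 vs 21: take 21 from right. Merged: [4, 6, 8, 11, 12, 14, 16, 18, 21]
Compare 30 vs 25: take 25 from right. Merged: [4, 6, 8, 11, 12, 14, 16, 18, 21, 25]
Append remaining from left: [30]. Merged: [4, 6, 8, 11, 12, 14, 16, 18, 21, 25, 30]

Final merged array: [4, 6, 8, 11, 12, 14, 16, 18, 21, 25, 30]
Total comparisons: 10

The merged array is [4, 6, 8, 11, 12, 14, 16, 18, 21, 25, 30], requiring 10 comparisons. The merge step runs in O(n) time where n is the total number of elements.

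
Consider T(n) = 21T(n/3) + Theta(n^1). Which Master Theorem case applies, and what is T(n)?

Master Theorem for T(n) = 21T(n/3) + O(n^1):

a = 21, b = 3, c = 1
log_b(a) = log_3(21) = 2.7712

Case 1: c = 1 < log_3(21) = 2.7712
T(n) = O(n^(log_3 21))

For T(n) = 21T(n/3) + O(n^1): log_3(21) = 2.7712. This is Case 1 of the Master Theorem (c < log_b(a), work dominated by leaves), giving O(n^(log_3 21)).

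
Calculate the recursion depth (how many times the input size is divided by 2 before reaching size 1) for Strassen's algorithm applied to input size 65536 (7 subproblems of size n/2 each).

For divide and conquer with division factor 2:

Problem sizes at each level:
Level 0: 65536
Level 1: 32768
Level 2: 16384
Level 3: 8192
Level 4: 4096
Level 5: 2048
Level 6: 1024
Level 7: 512
Level 8: 256
Level 9: 128
Level 10: 64
Level 11: 32
Level 12: 16
Level 13: 8
Level 14: 4
Level 15: 2
Level 16: 1

The root is level 0 and the size-1 base case is level 16 (the tree spans levels 0 through 16, i.e. 17 levels counting the root), so the depth is the number of divisions: log_2(65536) = 16

The recursion tree depth is log_2(65536) = 16. At each level, the problem size is divided by 2, so it takes 16 divisions to reduce to a base case of size 1. The algorithm makes 7 recursive calls at each level.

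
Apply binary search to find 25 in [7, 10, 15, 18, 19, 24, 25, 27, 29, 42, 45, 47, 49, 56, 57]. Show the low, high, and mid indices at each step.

Binary search for 25 in [7, 10, 15, 18, 19, 24, 25, 27, 29, 42, 45, 47, 49, 56, 57]:

lo=0, hi=14, mid=7, arr[mid]=27 -> 27 > 25, search left half
lo=0, hi=6, mid=3, arr[mid]=18 -> 18 < 25, search right half
lo=4, hi=6, mid=5, arr[mid]=24 -> 24 < 25, search right half
lo=6, hi=6, mid=6, arr[mid]=25 -> Found target at index 6!

Binary search finds 25 at index 6 after 4 comparisons. The search repeatedly halves the search space by comparing with the middle element.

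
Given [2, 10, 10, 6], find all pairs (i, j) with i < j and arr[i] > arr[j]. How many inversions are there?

Finding inversions in [2, 10, 10, 6]:

(1, 3): arr[1]=10 > arr[3]=6
(2, 3): arr[2]=10 > arr[3]=6

Total inversions: 2

The array has 2 inversion(s): (1,3), (2,3). Each pair (i,j) satisfies i < j and arr[i] > arr[j].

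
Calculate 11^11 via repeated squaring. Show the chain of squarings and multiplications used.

Computing 11^11 by squaring (build up from 11^1; each line after the first costs one multiplication):

11^1 = 11
11^2 = (11^1)^2 = 11^2 = 121
11^4 = (11^2)^2 = 121^2 = 14641
11^5 = 11 * 11^4 = 11 * 14641 = 161051
11^10 = (11^5)^2 = 161051^2 = 25937424601
11^11 = 11 * 11^10 = 11 * 25937424601 = 285311670611

Result: 285311670611
Multiplications needed: 5 (5 lines after 11^1)

11^11 = 285311670611. Using exponentiation by squaring, this requires 5 multiplications. The key idea: if the exponent is even, square the half-power; if odd, multiply by the base once.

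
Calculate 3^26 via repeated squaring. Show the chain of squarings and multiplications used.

Computing 3^26 by squaring (build up from 3^1; each line after the first costs one multiplication):

3^1 = 3
3^2 = (3^1)^2 = 3^2 = 9
3^3 = 3 * 3^2 = 3 * 9 = 27
3^6 = (3^3)^2 = 27^2 = 729
3^12 = (3^6)^2 = 729^2 = 531441
3^13 = 3 * 3^12 = 3 * 531441 = 1594323
3^26 = (3^13)^2 = 1594323^2 = 2541865828329

Result: 2541865828329
Multiplications needed: 6 (6 lines after 3^1)

3^26 = 2541865828329. Using exponentiation by squaring, this requires 6 multiplications. The key idea: if the exponent is even, square the half-power; if odd, multiply by the base once.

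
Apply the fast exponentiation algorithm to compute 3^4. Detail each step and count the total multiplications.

Computing 3^4 by squaring (build up from 3^1; each line after the first costs one multiplication):

3^1 = 3
3^2 = (3^1)^2 = 3^2 = 9
3^4 = (3^2)^2 = 9^2 = 81

Result: 81
Multiplications needed: 2 (2 lines after 3^1)

3^4 = 81. Using exponentiation by squaring, this requires 2 multiplications. The key idea: if the exponent is even, square the half-power; if odd, multiply by the base once.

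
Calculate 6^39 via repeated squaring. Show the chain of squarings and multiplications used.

Computing 6^39 by squaring (build up from 6^1; each line after the first costs one multiplication):

6^1 = 6
6^2 = (6^1)^2 = 6^2 = 36
6^4 = (6^2)^2 = 36^2 = 1296
6^8 = (6^4)^2 = 1296^2 = 1679616
6^9 = 6 * 6^8 = 6 * 1679616 = 10077696
6^18 = (6^9)^2 = 10077696^2 = 101559956668416
6^19 = 6 * 6^18 = 6 * 101559956668416 = 609359740010496
6^38 = (6^19)^2 = 609359740010496^2 = 371319292745659279662190166016
6^39 = 6 * 6^38 = 6 * 371319292745659279662190166016 = 2227915756473955677973140996096

Result: 2227915756473955677973140996096
Multiplications needed: 8 (8 lines after 6^1)

6^39 = 2227915756473955677973140996096. Using exponentiation by squaring, this requires 8 multiplications. The key idea: if the exponent is even, square the half-power; if odd, multiply by the base once.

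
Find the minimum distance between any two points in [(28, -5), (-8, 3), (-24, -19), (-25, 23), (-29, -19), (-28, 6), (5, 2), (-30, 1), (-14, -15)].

Computing all pairwise distances among 9 points:

d((28, -5), (-8, 3)) = 36.8782
d((28, -5), (-24, -19)) = 53.8516
d((28, -5), (-25, 23)) = 59.9416
d((28, -5), (-29, -19)) = 58.6941
d((28, -5), (-28, 6)) = 57.0701
d((28, -5), (5, 2)) = 24.0416
d((28, -5), (-30, 1)) = 58.3095
d((28, -5), (-14, -15)) = 43.1741
d((-8, 3), (-24, -19)) = 27.2029
d((-8, 3), (-25, 23)) = 26.2488
d((-8, 3), (-29, -19)) = 30.4138
d((-8, 3), (-28, 6)) = 20.2237
d((-8, 3), (5, 2)) = 13.0384
d((-8, 3), (-30, 1)) = 22.0907
d((-8, 3), (-14, -15)) = 18.9737
d((-24, -19), (-25, 23)) = 42.0119
d((-24, -19), (-29, -19)) = 5.0 <-- minimum
d((-24, -19), (-28, 6)) = 25.318
d((-24, -19), (5, 2)) = 35.805
d((-24, -19), (-30, 1)) = 20.8806
d((-24, -19), (-14, -15)) = 10.7703
d((-25, 23), (-29, -19)) = 42.19
d((-25, 23), (-28, 6)) = 17.2627
d((-25, 23), (5, 2)) = 36.6197
d((-25, 23), (-30, 1)) = 22.561
d((-25, 23), (-14, -15)) = 39.5601
d((-29, -19), (-28, 6)) = 25.02
d((-29, -19), (5, 2)) = 39.9625
d((-29, -19), (-30, 1)) = 20.025
d((-29, -19), (-14, -15)) = 15.5242
d((-28, 6), (5, 2)) = 33.2415
d((-28, 6), (-30, 1)) = 5.3852
d((-28, 6), (-14, -15)) = 25.2389
d((5, 2), (-30, 1)) = 35.0143
d((5, 2), (-14, -15)) = 25.4951
d((-30, 1), (-14, -15)) = 22.6274

Closest pair: (-24, -19) and (-29, -19) with distance 5.0

The closest pair is (-24, -19) and (-29, -19) with Euclidean distance 5.0. For 9 points, brute-force pairwise comparison is shown above. For large n, the divide-and-conquer algorithm (sort by x, recurse on halves, check the dividing strip) achieves O(n log n).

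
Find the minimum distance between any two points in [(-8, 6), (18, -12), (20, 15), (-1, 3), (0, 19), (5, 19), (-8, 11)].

Computing all pairwise distances among 7 points:

d((-8, 6), (18, -12)) = 31.6228
d((-8, 6), (20, 15)) = 29.4109
d((-8, 6), (-1, 3)) = 7.6158
d((-8, 6), (0, 19)) = 15.2643
d((-8, 6), (5, 19)) = 18.3848
d((-8, 6), (-8, 11)) = 5.0 <-- minimum
d((18, -12), (20, 15)) = 27.074
d((18, -12), (-1, 3)) = 24.2074
d((18, -12), (0, 19)) = 35.8469
d((18, -12), (5, 19)) = 33.6155
d((18, -12), (-8, 11)) = 34.7131
d((20, 15), (-1, 3)) = 24.1868
d((20, 15), (0, 19)) = 20.3961
d((20, 15), (5, 19)) = 15.5242
d((20, 15), (-8, 11)) = 28.2843
d((-1, 3), (0, 19)) = 16.0312
d((-1, 3), (5, 19)) = 17.088
d((-1, 3), (-8, 11)) = 10.6301
d((0, 19), (5, 19)) = 5.0 <-- minimum
d((0, 19), (-8, 11)) = 11.3137
d((5, 19), (-8, 11)) = 15.2643

Minimum distance: 5.0 (tie among 2 pairs: (-8, 6) and (-8, 11); (0, 19) and (5, 19))

The minimum Euclidean distance is 5.0. There is a tie: 2 pairs achieve this minimum — (-8, 6) and (-8, 11); (0, 19) and (5, 19). Any of these is a valid closest pair. For 7 points, brute-force pairwise comparison is shown above. For large n, the divide-and-conquer algorithm (sort by x, recurse on halves, check the dividing strip) achieves O(n log n).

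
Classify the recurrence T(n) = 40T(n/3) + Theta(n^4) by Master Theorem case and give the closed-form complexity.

Master Theorem for T(n) = 40T(n/3) + O(n^4):

a = 40, b = 3, c = 4
log_b(a) = log_3(40) = 3.3578

Case 3: c = 4 > log_3(40) = 3.3578
T(n) = O(n^4) = O(n^4)

For T(n) = 40T(n/3) + O(n^4): log_3(40) = 3.3578. This is Case 3 of the Master Theorem (c > log_b(a), work dominated by root), giving O(n^4).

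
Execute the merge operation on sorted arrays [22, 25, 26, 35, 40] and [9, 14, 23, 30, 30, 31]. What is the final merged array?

Merging process:

Compare 22 vs 9: take 9 from right. Merged: [9]
Compare 22 vs 14: take 14 from right. Merged: [9, 14]
Compare 22 vs 23: take 22 from left. Merged: [9, 14, 22]
Compare 25 vs 23: take 23 from right. Merged: [9, 14, 22, 23]
Compare 25 vs 30: take 25 from left. Merged: [9, 14, 22, 23, 25]
Compare 26 vs 30: take 26 from left. Merged: [9, 14, 22, 23, 25, 26]
Compare 35 vs 30: take 30 from right. Merged: [9, 14, 22, 23, 25, 26, 30]
Compare 35 vs 30: take 30 from right. Merged: [9, 14, 22, 23, 25, 26, 30, 30]
Compare 35 vs 31: take 31 from right. Merged: [9, 14, 22, 23, 25, 26, 30, 30, 31]
Append remaining from left: [35, 40]. Merged: [9, 14, 22, 23, 25, 26, 30, 30, 31, 35, 40]

Final merged array: [9, 14, 22, 23, 25, 26, 30, 30, 31, 35, 40]
Total comparisons: 9

The merged array is [9, 14, 22, 23, 25, 26, 30, 30, 31, 35, 40], requiring 9 comparisons. The merge step runs in O(n) time where n is the total number of elements.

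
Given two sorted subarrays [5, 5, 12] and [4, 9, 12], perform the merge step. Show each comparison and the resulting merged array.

Merging process:

Compare 5 vs 4: take 4 from right. Merged: [4]
Compare 5 vs 9: take 5 from left. Merged: [4, 5]
Compare 5 vs 9: take 5 from left. Merged: [4, 5, 5]
Compare 12 vs 9: take 9 from right. Merged: [4, 5, 5, 9]
Compare 12 vs 12: take 12 from left. Merged: [4, 5, 5, 9, 12]
Append remaining from right: [12]. Merged: [4, 5, 5, 9, 12, 12]

Final merged array: [4, 5, 5, 9, 12, 12]
Total comparisons: 5

The merged array is [4, 5, 5, 9, 12, 12], requiring 5 comparisons. The merge step runs in O(n) time where n is the total number of elements.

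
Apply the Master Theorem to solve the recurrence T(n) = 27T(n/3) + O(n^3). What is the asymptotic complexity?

Master Theorem for T(n) = 27T(n/3) + O(n^3):

a = 27, b = 3, c = 3
log_b(a) = log_3(27) = 3.0000

Case 2: c = 3 = log_3(27) = 3.0000
T(n) = O(n^3 log n) = O(n^3 log n)

For T(n) = 27T(n/3) + O(n^3): log_3(27) = 3.0000. This is Case 2 of the Master Theorem (c = log_b(a), equal work at all levels), giving O(n^3 log n).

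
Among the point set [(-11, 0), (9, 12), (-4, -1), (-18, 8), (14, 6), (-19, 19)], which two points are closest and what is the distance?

Computing all pairwise distances among 6 points:

d((-11, 0), (9, 12)) = 23.3238
d((-11, 0), (-4, -1)) = 7.0711 <-- minimum
d((-11, 0), (-18, 8)) = 10.6301
d((-11, 0), (14, 6)) = 25.7099
d((-11, 0), (-19, 19)) = 20.6155
d((9, 12), (-4, -1)) = 18.3848
d((9, 12), (-18, 8)) = 27.2947
d((9, 12), (14, 6)) = 7.8102
d((9, 12), (-19, 19)) = 28.8617
d((-4, -1), (-18, 8)) = 16.6433
d((-4, -1), (14, 6)) = 19.3132
d((-4, -1), (-19, 19)) = 25.0
d((-18, 8), (14, 6)) = 32.0624
d((-18, 8), (-19, 19)) = 11.0454
d((14, 6), (-19, 19)) = 35.4683

Closest pair: (-11, 0) and (-4, -1) with distance 7.0711

The closest pair is (-11, 0) and (-4, -1) with Euclidean distance 7.0711. For 6 points, brute-force pairwise comparison is shown above. For large n, the divide-and-conquer algorithm (sort by x, recurse on halves, check the dividing strip) achieves O(n log n).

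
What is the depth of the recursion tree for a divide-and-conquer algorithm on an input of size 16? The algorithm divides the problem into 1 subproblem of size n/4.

For divide and conquer with division factor 4:

Problem sizes at each level:
Level 0: 16
Level 1: 4
Level 2: 1

The root is level 0 and the size-1 base case is level 2 (the tree spans levels 0 through 2, i.e. 3 levels counting the root), so the depth is the number of divisions: log_4(16) = 2

The recursion tree depth is log_4(16) = 2. At each level, the problem size is divided by 4, so it takes 2 divisions to reduce to a base case of size 1. The algorithm makes 1 recursive call at each level.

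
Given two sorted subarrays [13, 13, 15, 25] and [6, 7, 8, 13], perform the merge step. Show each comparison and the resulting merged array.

Merging process:

Compare 13 vs 6: take 6 from right. Merged: [6]
Compare 13 vs 7: take 7 from right. Merged: [6, 7]
Compare 13 vs 8: take 8 from right. Merged: [6, 7, 8]
Compare 13 vs 13: take 13 from left. Merged: [6, 7, 8, 13]
Compare 13 vs 13: take 13 from left. Merged: [6, 7, 8, 13, 13]
Compare 15 vs 13: take 13 from right. Merged: [6, 7, 8, 13, 13, 13]
Append remaining from left: [15, 25]. Merged: [6, 7, 8, 13, 13, 13, 15, 25]

Final merged array: [6, 7, 8, 13, 13, 13, 15, 25]
Total comparisons: 6

The merged array is [6, 7, 8, 13, 13, 13, 15, 25], requiring 6 comparisons. The merge step runs in O(n) time where n is the total number of elements.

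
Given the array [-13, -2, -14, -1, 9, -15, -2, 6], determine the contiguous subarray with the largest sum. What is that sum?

Using Kadane's algorithm on [-13, -2, -14, -1, 9, -15, -2, 6]:

Scanning through the array:
Position 1 (value -2): max_ending_here = -2, max_so_far = -2
Position 2 (value -14): max_ending_here = -14, max_so_far = -2
Position 3 (value -1): max_ending_here = -1, max_so_far = -1
Position 4 (value 9): max_ending_here = 9, max_so_far = 9
Position 5 (value -15): max_ending_here = -6, max_so_far = 9
Position 6 (value -2): max_ending_here = -2, max_so_far = 9
Position 7 (value 6): max_ending_here = 6, max_so_far = 9

Maximum subarray: [9]
Maximum sum: 9

The maximum subarray is [9] with sum 9. This subarray runs from index 4 to index 4.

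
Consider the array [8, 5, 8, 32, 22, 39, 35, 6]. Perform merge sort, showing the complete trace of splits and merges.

Merge sort trace:

Split: [8, 5, 8, 32, 22, 39, 35, 6] -> [8, 5, 8, 32] and [22, 39, 35, 6]
  Split: [8, 5, 8, 32] -> [8, 5] and [8, 32]
    Split: [8, 5] -> [8] and [5]
    Merge: [8] + [5] -> [5, 8]
    Split: [8, 32] -> [8] and [32]
    Merge: [8] + [32] -> [8, 32]
  Merge: [5, 8] + [8, 32] -> [5, 8, 8, 32]
  Split: [22, 39, 35, 6] -> [22, 39] and [35, 6]
    Split: [22, 39] -> [22] and [39]
    Merge: [22] + [39] -> [22, 39]
    Split: [35, 6] -> [35] and [6]
    Merge: [35] + [6] -> [6, 35]
  Merge: [22, 39] + [6, 35] -> [6, 22, 35, 39]
Merge: [5, 8, 8, 32] + [6, 22, 35, 39] -> [5, 6, 8, 8, 22, 32, 35, 39]

Final sorted array: [5, 6, 8, 8, 22, 32, 35, 39]

The merge sort proceeds by recursively splitting the array and merging sorted halves.
After all merges, the sorted array is [5, 6, 8, 8, 22, 32, 35, 39].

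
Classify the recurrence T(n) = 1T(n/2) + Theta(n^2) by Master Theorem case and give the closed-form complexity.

Master Theorem for T(n) = 1T(n/2) + O(n^2):

a = 1, b = 2, c = 2
log_b(a) = log_2(1) = 0.0000

Case 3: c = 2 > log_2(1) = 0.0000
T(n) = O(n^2) = O(n^2)

For T(n) = 1T(n/2) + O(n^2): log_2(1) = 0.0000. This is Case 3 of the Master Theorem (c > log_b(a), work dominated by root), giving O(n^2).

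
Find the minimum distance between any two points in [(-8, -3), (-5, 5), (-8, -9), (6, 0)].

Computing all pairwise distances among 4 points:

d((-8, -3), (-5, 5)) = 8.544
d((-8, -3), (-8, -9)) = 6.0 <-- minimum
d((-8, -3), (6, 0)) = 14.3178
d((-5, 5), (-8, -9)) = 14.3178
d((-5, 5), (6, 0)) = 12.083
d((-8, -9), (6, 0)) = 16.6433

Closest pair: (-8, -3) and (-8, -9) with distance 6.0

The closest pair is (-8, -3) and (-8, -9) with Euclidean distance 6.0. For 4 points, brute-force pairwise comparison is shown above. For large n, the divide-and-conquer algorithm (sort by x, recurse on halves, check the dividing strip) achieves O(n log n).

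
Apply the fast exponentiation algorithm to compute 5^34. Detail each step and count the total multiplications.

Computing 5^34 by squaring (build up from 5^1; each line after the first costs one multiplication):

5^1 = 5
5^2 = (5^1)^2 = 5^2 = 25
5^4 = (5^2)^2 = 25^2 = 625
5^8 = (5^4)^2 = 625^2 = 390625
5^16 = (5^8)^2 = 390625^2 = 152587890625
5^17 = 5 * 5^16 = 5 * 152587890625 = 762939453125
5^34 = (5^17)^2 = 762939453125^2 = 582076609134674072265625

Result: 582076609134674072265625
Multiplications needed: 6 (6 lines after 5^1)

5^34 = 582076609134674072265625. Using exponentiation by squaring, this requires 6 multiplications. The key idea: if the exponent is even, square the half-power; if odd, multiply by the base once.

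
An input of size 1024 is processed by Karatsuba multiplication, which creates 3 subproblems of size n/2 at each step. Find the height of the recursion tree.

For divide and conquer with division factor 2:

Problem sizes at each level:
Level 0: 1024
Level 1: 512
Level 2: 256
Level 3: 128
Level 4: 64
Level 5: 32
Level 6: 16
Level 7: 8
Level 8: 4
Level 9: 2
Level 10: 1

The root is level 0 and the size-1 base case is level 10 (the tree spans levels 0 through 10, i.e. 11 levels counting the root), so the depth is the number of divisions: log_2(1024) = 10

The recursion tree depth is log_2(1024) = 10. At each level, the problem size is divided by 2, so it takes 10 divisions to reduce to a base case of size 1. The algorithm makes 3 recursive calls at each level.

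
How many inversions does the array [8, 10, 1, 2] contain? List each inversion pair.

Finding inversions in [8, 10, 1, 2]:

(0, 2): arr[0]=8 > arr[2]=1
(0, 3): arr[0]=8 > arr[3]=2
(1, 2): arr[1]=10 > arr[2]=1
(1, 3): arr[1]=10 > arr[3]=2

Total inversions: 4

The array has 4 inversion(s): (0,2), (0,3), (1,2), (1,3). Each pair (i,j) satisfies i < j and arr[i] > arr[j].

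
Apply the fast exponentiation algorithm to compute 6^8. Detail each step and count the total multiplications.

Computing 6^8 by squaring (build up from 6^1; each line after the first costs one multiplication):

6^1 = 6
6^2 = (6^1)^2 = 6^2 = 36
6^4 = (6^2)^2 = 36^2 = 1296
6^8 = (6^4)^2 = 1296^2 = 1679616

Result: 1679616
Multiplications needed: 3 (3 lines after 6^1)

6^8 = 1679616. Using exponentiation by squaring, this requires 3 multiplications. The key idea: if the exponent is even, square the half-power; if odd, multiply by the base once.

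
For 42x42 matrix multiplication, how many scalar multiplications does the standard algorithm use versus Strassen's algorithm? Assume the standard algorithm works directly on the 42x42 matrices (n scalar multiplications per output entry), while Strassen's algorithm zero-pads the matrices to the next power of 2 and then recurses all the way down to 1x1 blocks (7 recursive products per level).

Matrix multiplication for 42x42 matrices:

Strassen's algorithm requires power-of-2 dimensions. Pad 42x42 to 64x64 (next power of 2).

Standard algorithm: 42^3 = 74088 multiplications
Strassen's algorithm: 7^(log2(64)) = 7^6 = 117649 multiplications
Difference: 74088 - 117649 = -43561 (Strassen uses MORE here due to padding overhead — for small or just-over-power-of-2 n, padding can outweigh the per-level savings)

Standard: 74088 multiplications (42^3). Strassen: 117649 multiplications (7^6, after padding to 64x64). Strassen reduces 8 recursive multiplications to 7 at each level.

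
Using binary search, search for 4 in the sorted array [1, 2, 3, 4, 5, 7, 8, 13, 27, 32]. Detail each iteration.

Binary search for 4 in [1, 2, 3, 4, 5, 7, 8, 13, 27, 32]:

lo=0, hi=9, mid=4, arr[mid]=5 -> 5 > 4, search left half
lo=0, hi=3, mid=1, arr[mid]=2 -> 2 < 4, search right half
lo=2, hi=3, mid=2, arr[mid]=3 -> 3 < 4, search right half
lo=3, hi=3, mid=3, arr[mid]=4 -> Found target at index 3!

Binary search finds 4 at index 3 after 4 comparisons. The search repeatedly halves the search space by comparing with the middle element.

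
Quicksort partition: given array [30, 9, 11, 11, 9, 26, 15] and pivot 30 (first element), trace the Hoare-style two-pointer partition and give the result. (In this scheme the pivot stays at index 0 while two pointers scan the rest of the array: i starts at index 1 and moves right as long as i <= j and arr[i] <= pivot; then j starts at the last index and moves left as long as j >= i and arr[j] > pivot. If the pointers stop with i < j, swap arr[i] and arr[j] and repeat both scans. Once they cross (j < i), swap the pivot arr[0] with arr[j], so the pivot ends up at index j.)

Hoare-style two-pointer partition with pivot = 30:

Initial array: [30, 9, 11, 11, 9, 26, 15]

Pointers start at i = 1, j = 6.
i ends at 7, j ends at 6: the pointers have crossed (j < i), so scanning stops.

Swap pivot arr[0] with arr[6] to place pivot at position 6: [15, 9, 11, 11, 9, 26, 30]
Pivot position: 6

After partitioning with pivot 30, the array becomes [15, 9, 11, 11, 9, 26, 30]. The pivot is placed at index 6. All elements to the left of the pivot are <= 30, and all elements to the right are > 30.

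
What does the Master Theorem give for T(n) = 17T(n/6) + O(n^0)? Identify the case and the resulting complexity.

Master Theorem for T(n) = 17T(n/6) + O(n^0):

a = 17, b = 6, c = 0
log_b(a) = log_6(17) = 1.5812

Case 1: c = 0 < log_6(17) = 1.5812
T(n) = O(n^(log_6 17))

For T(n) = 17T(n/6) + O(n^0): log_6(17) = 1.5812. This is Case 1 of the Master Theorem (c < log_b(a), work dominated by leaves), giving O(n^(log_6 17)).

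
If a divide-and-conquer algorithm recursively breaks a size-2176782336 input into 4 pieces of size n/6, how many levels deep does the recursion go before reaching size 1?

For divide and conquer with division factor 6:

Problem sizes at each level:
Level 0: 2176782336
Level 1: 362797056
Level 2: 60466176
Level 3: 10077696
Level 4: 1679616
Level 5: 279936
Level 6: 46656
Level 7: 7776
Level 8: 1296
Level 9: 216
Level 10: 36
Level 11: 6
Level 12: 1

The root is level 0 and the size-1 base case is level 12 (the tree spans levels 0 through 12, i.e. 13 levels counting the root), so the depth is the number of divisions: log_6(2176782336) = 12

The recursion tree depth is log_6(2176782336) = 12. At each level, the problem size is divided by 6, so it takes 12 divisions to reduce to a base case of size 1. The algorithm makes 4 recursive calls at each level.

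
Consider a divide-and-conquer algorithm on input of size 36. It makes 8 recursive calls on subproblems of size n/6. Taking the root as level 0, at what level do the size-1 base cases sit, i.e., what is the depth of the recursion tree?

For divide and conquer with division factor 6:

Problem sizes at each level:
Level 0: 36
Level 1: 6
Level 2: 1

The root is level 0 and the size-1 base case is level 2 (the tree spans levels 0 through 2, i.e. 3 levels counting the root), so the depth is the number of divisions: log_6(36) = 2

The recursion tree depth is log_6(36) = 2. At each level, the problem size is divided by 6, so it takes 2 divisions to reduce to a base case of size 1. The algorithm makes 8 recursive calls at each level.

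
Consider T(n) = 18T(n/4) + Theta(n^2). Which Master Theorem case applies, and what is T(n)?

Master Theorem for T(n) = 18T(n/4) + O(n^2):

a = 18, b = 4, c = 2
log_b(a) = log_4(18) = 2.0850

Case 1: c = 2 < log_4(18) = 2.0850
T(n) = O(n^(log_4 18))

For T(n) = 18T(n/4) + O(n^2): log_4(18) = 2.0850. This is Case 1 of the Master Theorem (c < log_b(a), work dominated by leaves), giving O(n^(log_4 18)).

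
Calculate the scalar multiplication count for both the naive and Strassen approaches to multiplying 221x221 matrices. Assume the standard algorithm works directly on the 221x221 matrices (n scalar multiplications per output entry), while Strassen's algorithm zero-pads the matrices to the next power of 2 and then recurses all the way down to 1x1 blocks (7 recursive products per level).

Matrix multiplication for 221x221 matrices:

Strassen's algorithm requires power-of-2 dimensions. Pad 221x221 to 256x256 (next power of 2).

Standard algorithm: 221^3 = 10793861 multiplications
Strassen's algorithm: 7^(log2(256)) = 7^8 = 5764801 multiplications
Savings: 10793861 - 5764801 = 5029060 multiplications

Standard: 10793861 multiplications (221^3). Strassen: 5764801 multiplications (7^8, after padding to 256x256). Strassen reduces 8 recursive multiplications to 7 at each level.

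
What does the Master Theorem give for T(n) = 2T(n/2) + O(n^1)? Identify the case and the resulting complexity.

Master Theorem for T(n) = 2T(n/2) + O(n^1):

a = 2, b = 2, c = 1
log_b(a) = log_2(2) = 1.0000

Case 2: c = 1 = log_2(2) = 1.0000
T(n) = O(n^1 log n) = O(n log n)

For T(n) = 2T(n/2) + O(n^1): log_2(2) = 1.0000. This is Case 2 of the Master Theorem (c = log_b(a), equal work at all levels), giving O(n log n).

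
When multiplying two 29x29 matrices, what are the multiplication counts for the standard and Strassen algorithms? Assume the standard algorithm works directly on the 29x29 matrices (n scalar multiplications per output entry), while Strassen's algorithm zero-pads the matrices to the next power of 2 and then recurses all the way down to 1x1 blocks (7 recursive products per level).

Matrix multiplication for 29x29 matrices:

Strassen's algorithm requires power-of-2 dimensions. Pad 29x29 to 32x32 (next power of 2).

Standard algorithm: 29^3 = 24389 multiplications
Strassen's algorithm: 7^(log2(32)) = 7^5 = 16807 multiplications
Savings: 24389 - 16807 = 7582 multiplications

Standard: 24389 multiplications (29^3). Strassen: 16807 multiplications (7^5, after padding to 32x32). Strassen reduces 8 recursive multiplications to 7 at each level.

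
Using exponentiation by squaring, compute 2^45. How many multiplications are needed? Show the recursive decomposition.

Computing 2^45 by squaring (build up from 2^1; each line after the first costs one multiplication):

2^1 = 2
2^2 = (2^1)^2 = 2^2 = 4
2^4 = (2^2)^2 = 4^2 = 16
2^5 = 2 * 2^4 = 2 * 16 = 32
2^10 = (2^5)^2 = 32^2 = 1024
2^11 = 2 * 2^10 = 2 * 1024 = 2048
2^22 = (2^11)^2 = 2048^2 = 4194304
2^44 = (2^22)^2 = 4194304^2 = 17592186044416
2^45 = 2 * 2^44 = 2 * 17592186044416 = 35184372088832

Result: 35184372088832
Multiplications needed: 8 (8 lines after 2^1)

2^45 = 35184372088832. Using exponentiation by squaring, this requires 8 multiplications. The key idea: if the exponent is even, square the half-power; if odd, multiply by the base once.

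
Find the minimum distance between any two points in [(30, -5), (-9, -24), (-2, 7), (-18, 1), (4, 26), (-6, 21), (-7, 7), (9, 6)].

Computing all pairwise distances among 8 points:

d((30, -5), (-9, -24)) = 43.382
d((30, -5), (-2, 7)) = 34.176
d((30, -5), (-18, 1)) = 48.3735
d((30, -5), (4, 26)) = 40.4599
d((30, -5), (-6, 21)) = 44.4072
d((30, -5), (-7, 7)) = 38.8973
d((30, -5), (9, 6)) = 23.7065
d((-9, -24), (-2, 7)) = 31.7805
d((-9, -24), (-18, 1)) = 26.5707
d((-9, -24), (4, 26)) = 51.6624
d((-9, -24), (-6, 21)) = 45.0999
d((-9, -24), (-7, 7)) = 31.0644
d((-9, -24), (9, 6)) = 34.9857
d((-2, 7), (-18, 1)) = 17.088
d((-2, 7), (4, 26)) = 19.9249
d((-2, 7), (-6, 21)) = 14.5602
d((-2, 7), (-7, 7)) = 5.0 <-- minimum
d((-2, 7), (9, 6)) = 11.0454
d((-18, 1), (4, 26)) = 33.3017
d((-18, 1), (-6, 21)) = 23.3238
d((-18, 1), (-7, 7)) = 12.53
d((-18, 1), (9, 6)) = 27.4591
d((4, 26), (-6, 21)) = 11.1803
d((4, 26), (-7, 7)) = 21.9545
d((4, 26), (9, 6)) = 20.6155
d((-6, 21), (-7, 7)) = 14.0357
d((-6, 21), (9, 6)) = 21.2132
d((-7, 7), (9, 6)) = 16.0312

Closest pair: (-2, 7) and (-7, 7) with distance 5.0

The closest pair is (-2, 7) and (-7, 7) with Euclidean distance 5.0. For 8 points, brute-force pairwise comparison is shown above. For large n, the divide-and-conquer algorithm (sort by x, recurse on halves, check the dividing strip) achieves O(n log n).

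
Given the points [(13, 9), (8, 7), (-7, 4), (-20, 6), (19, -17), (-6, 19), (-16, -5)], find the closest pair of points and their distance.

Computing all pairwise distances among 7 points:

d((13, 9), (8, 7)) = 5.3852 <-- minimum
d((13, 9), (-7, 4)) = 20.6155
d((13, 9), (-20, 6)) = 33.1361
d((13, 9), (19, -17)) = 26.6833
d((13, 9), (-6, 19)) = 21.4709
d((13, 9), (-16, -5)) = 32.2025
d((8, 7), (-7, 4)) = 15.2971
d((8, 7), (-20, 6)) = 28.0179
d((8, 7), (19, -17)) = 26.4008
d((8, 7), (-6, 19)) = 18.4391
d((8, 7), (-16, -5)) = 26.8328
d((-7, 4), (-20, 6)) = 13.1529
d((-7, 4), (19, -17)) = 33.4215
d((-7, 4), (-6, 19)) = 15.0333
d((-7, 4), (-16, -5)) = 12.7279
d((-20, 6), (19, -17)) = 45.2769
d((-20, 6), (-6, 19)) = 19.105
d((-20, 6), (-16, -5)) = 11.7047
d((19, -17), (-6, 19)) = 43.8292
d((19, -17), (-16, -5)) = 37.0
d((-6, 19), (-16, -5)) = 26.0

Closest pair: (13, 9) and (8, 7) with distance 5.3852

The closest pair is (13, 9) and (8, 7) with Euclidean distance 5.3852. For 7 points, brute-force pairwise comparison is shown above. For large n, the divide-and-conquer algorithm (sort by x, recurse on halves, check the dividing strip) achieves O(n log n).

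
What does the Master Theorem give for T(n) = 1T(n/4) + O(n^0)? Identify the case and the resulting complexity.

Master Theorem for T(n) = 1T(n/4) + O(n^0):

a = 1, b = 4, c = 0
log_b(a) = log_4(1) = 0.0000

Case 2: c = 0 = log_4(1) = 0.0000
T(n) = O(n^0 log n) = O(log n)

For T(n) = 1T(n/4) + O(n^0): log_4(1) = 0.0000. This is Case 2 of the Master Theorem (c = log_b(a), equal work at all levels), giving O(log n).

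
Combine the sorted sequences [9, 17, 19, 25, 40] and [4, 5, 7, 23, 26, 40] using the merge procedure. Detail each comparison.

Merging process:

Compare 9 vs 4: take 4 from right. Merged: [4]
Compare 9 vs 5: take 5 from right. Merged: [4, 5]
Compare 9 vs 7: take 7 from right. Merged: [4, 5, 7]
Compare 9 vs 23: take 9 from left. Merged: [4, 5, 7, 9]
Compare 17 vs 23: take 17 from left. Merged: [4, 5, 7, 9, 17]
Compare 19 vs 23: take 19 from left. Merged: [4, 5, 7, 9, 17, 19]
Compare 25 vs 23: take 23 from right. Merged: [4, 5, 7, 9, 17, 19, 23]
Compare 25 vs 26: take 25 from left. Merged: [4, 5, 7, 9, 17, 19, 23, 25]
Compare 40 vs 26: take 26 from right. Merged: [4, 5, 7, 9, 17, 19, 23, 25, 26]
Compare 40 vs 40: take 40 from left. Merged: [4, 5, 7, 9, 17, 19, 23, 25, 26, 40]
Append remaining from right: [40]. Merged: [4, 5, 7, 9, 17, 19, 23, 25, 26, 40, 40]

Final merged array: [4, 5, 7, 9, 17, 19, 23, 25, 26, 40, 40]
Total comparisons: 10

The merged array is [4, 5, 7, 9, 17, 19, 23, 25, 26, 40, 40], requiring 10 comparisons. The merge step runs in O(n) time where n is the total number of elements.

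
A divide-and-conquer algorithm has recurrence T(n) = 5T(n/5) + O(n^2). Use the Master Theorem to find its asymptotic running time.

Master Theorem for T(n) = 5T(n/5) + O(n^2):

a = 5, b = 5, c = 2
log_b(a) = log_5(5) = 1.0000

Case 3: c = 2 > log_5(5) = 1.0000
T(n) = O(n^2) = O(n^2)

For T(n) = 5T(n/5) + O(n^2): log_5(5) = 1.0000. This is Case 3 of the Master Theorem (c > log_b(a), work dominated by root), giving O(n^2).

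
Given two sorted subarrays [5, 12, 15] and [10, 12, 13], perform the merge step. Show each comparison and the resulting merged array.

Merging process:

Compare 5 vs 10: take 5 from left. Merged: [5]
Compare 12 vs 10: take 10 from right. Merged: [5, 10]
Compare 12 vs 12: take 12 from left. Merged: [5, 10, 12]
Compare 15 vs 12: take 12 from right. Merged: [5, 10, 12, 12]
Compare 15 vs 13: take 13 from right. Merged: [5, 10, 12, 12, 13]
Append remaining from left: [15]. Merged: [5, 10, 12, 12, 13, 15]

Final merged array: [5, 10, 12, 12, 13, 15]
Total comparisons: 5

The merged array is [5, 10, 12, 12, 13, 15], requiring 5 comparisons. The merge step runs in O(n) time where n is the total number of elements.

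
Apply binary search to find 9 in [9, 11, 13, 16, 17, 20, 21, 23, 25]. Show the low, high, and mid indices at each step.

Binary search for 9 in [9, 11, 13, 16, 17, 20, 21, 23, 25]:

lo=0, hi=8, mid=4, arr[mid]=17 -> 17 > 9, search left half
lo=0, hi=3, mid=1, arr[mid]=11 -> 11 > 9, search left half
lo=0, hi=0, mid=0, arr[mid]=9 -> Found target at index 0!

Binary search finds 9 at index 0 after 3 comparisons. The search repeatedly halves the search space by comparing with the middle element.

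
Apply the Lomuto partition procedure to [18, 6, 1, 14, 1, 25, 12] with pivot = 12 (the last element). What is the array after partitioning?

Lomuto partition with pivot = 12:

Initial array: [18, 6, 1, 14, 1, 25, 12]

arr[0]=18 > 12: no swap
arr[1]=6 <= 12: swap with position 0, array becomes [6, 18, 1, 14, 1, 25, 12]
arr[2]=1 <= 12: swap with position 1, array becomes [6, 1, 18, 14, 1, 25, 12]
arr[3]=14 > 12: no swap
arr[4]=1 <= 12: swap with position 2, array becomes [6, 1, 1, 14, 18, 25, 12]
arr[5]=25 > 12: no swap

Place pivot at position 3: [6, 1, 1, 12, 18, 25, 14]
Pivot position: 3

After partitioning with pivot 12, the array becomes [6, 1, 1, 12, 18, 25, 14]. The pivot is placed at index 3. All elements to the left of the pivot are <= 12, and all elements to the right are > 12.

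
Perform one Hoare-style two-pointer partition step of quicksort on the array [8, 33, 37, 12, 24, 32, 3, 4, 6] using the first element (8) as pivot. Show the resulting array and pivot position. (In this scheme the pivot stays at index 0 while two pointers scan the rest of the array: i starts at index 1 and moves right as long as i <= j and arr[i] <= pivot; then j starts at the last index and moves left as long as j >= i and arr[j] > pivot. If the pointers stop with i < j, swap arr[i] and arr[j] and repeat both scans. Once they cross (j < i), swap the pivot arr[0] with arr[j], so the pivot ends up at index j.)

Hoare-style two-pointer partition with pivot = 8:

Initial array: [8, 33, 37, 12, 24, 32, 3, 4, 6]

Pointers start at i = 1, j = 8.
i stops at index 1 (arr[1]=33 > 8), j stops at index 8 (arr[8]=6 <= 8): swap arr[1] and arr[8], array becomes [8, 6, 37, 12, 24, 32, 3, 4, 33]
i stops at index 2 (arr[2]=37 > 8), j stops at index 7 (arr[7]=4 <= 8): swap arr[2] and arr[7], array becomes [8, 6, 4, 12, 24, 32, 3, 37, 33]
i stops at index 3 (arr[3]=12 > 8), j stops at index 6 (arr[6]=3 <= 8): swap arr[3] and arr[6], array becomes [8, 6, 4, 3, 24, 32, 12, 37, 33]
i ends at 4, j ends at 3: the pointers have crossed (j < i), so scanning stops.

Swap pivot arr[0] with arr[3] to place pivot at position 3: [3, 6, 4, 8, 24, 32, 12, 37, 33]
Pivot position: 3

After partitioning with pivot 8, the array becomes [3, 6, 4, 8, 24, 32, 12, 37, 33]. The pivot is placed at index 3. All elements to the left of the pivot are <= 8, and all elements to the right are > 8.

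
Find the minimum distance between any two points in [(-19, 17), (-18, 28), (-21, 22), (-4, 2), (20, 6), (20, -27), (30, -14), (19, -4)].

Computing all pairwise distances among 8 points:

d((-19, 17), (-18, 28)) = 11.0454
d((-19, 17), (-21, 22)) = 5.3852 <-- minimum
d((-19, 17), (-4, 2)) = 21.2132
d((-19, 17), (20, 6)) = 40.5216
d((-19, 17), (20, -27)) = 58.7963
d((-19, 17), (30, -14)) = 57.9828
d((-19, 17), (19, -4)) = 43.4166
d((-18, 28), (-21, 22)) = 6.7082
d((-18, 28), (-4, 2)) = 29.5296
d((-18, 28), (20, 6)) = 43.909
d((-18, 28), (20, -27)) = 66.8506
d((-18, 28), (30, -14)) = 63.7809
d((-18, 28), (19, -4)) = 48.9183
d((-21, 22), (-4, 2)) = 26.2488
d((-21, 22), (20, 6)) = 44.0114
d((-21, 22), (20, -27)) = 63.8905
d((-21, 22), (30, -14)) = 62.426
d((-21, 22), (19, -4)) = 47.7074
d((-4, 2), (20, 6)) = 24.3311
d((-4, 2), (20, -27)) = 37.6431
d((-4, 2), (30, -14)) = 37.5766
d((-4, 2), (19, -4)) = 23.7697
d((20, 6), (20, -27)) = 33.0
d((20, 6), (30, -14)) = 22.3607
d((20, 6), (19, -4)) = 10.0499
d((20, -27), (30, -14)) = 16.4012
d((20, -27), (19, -4)) = 23.0217
d((30, -14), (19, -4)) = 14.8661

Closest pair: (-19, 17) and (-21, 22) with distance 5.3852

The closest pair is (-19, 17) and (-21, 22) with Euclidean distance 5.3852. For 8 points, brute-force pairwise comparison is shown above. For large n, the divide-and-conquer algorithm (sort by x, recurse on halves, check the dividing strip) achieves O(n log n).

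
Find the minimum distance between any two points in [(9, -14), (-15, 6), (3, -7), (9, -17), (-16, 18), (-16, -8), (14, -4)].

Computing all pairwise distances among 7 points:

d((9, -14), (-15, 6)) = 31.241
d((9, -14), (3, -7)) = 9.2195
d((9, -14), (9, -17)) = 3.0 <-- minimum
d((9, -14), (-16, 18)) = 40.6079
d((9, -14), (-16, -8)) = 25.7099
d((9, -14), (14, -4)) = 11.1803
d((-15, 6), (3, -7)) = 22.2036
d((-15, 6), (9, -17)) = 33.2415
d((-15, 6), (-16, 18)) = 12.0416
d((-15, 6), (-16, -8)) = 14.0357
d((-15, 6), (14, -4)) = 30.6757
d((3, -7), (9, -17)) = 11.6619
d((3, -7), (-16, 18)) = 31.4006
d((3, -7), (-16, -8)) = 19.0263
d((3, -7), (14, -4)) = 11.4018
d((9, -17), (-16, 18)) = 43.0116
d((9, -17), (-16, -8)) = 26.5707
d((9, -17), (14, -4)) = 13.9284
d((-16, 18), (-16, -8)) = 26.0
d((-16, 18), (14, -4)) = 37.2022
d((-16, -8), (14, -4)) = 30.2655

Closest pair: (9, -14) and (9, -17) with distance 3.0

The closest pair is (9, -14) and (9, -17) with Euclidean distance 3.0. For 7 points, brute-force pairwise comparison is shown above. For large n, the divide-and-conquer algorithm (sort by x, recurse on halves, check the dividing strip) achieves O(n log n).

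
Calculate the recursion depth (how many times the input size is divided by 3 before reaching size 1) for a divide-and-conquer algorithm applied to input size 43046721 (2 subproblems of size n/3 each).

For divide and conquer with division factor 3:

Problem sizes at each level:
Level 0: 43046721
Level 1: 14348907
Level 2: 4782969
Level 3: 1594323
Level 4: 531441
Level 5: 177147
Level 6: 59049
Level 7: 19683
Level 8: 6561
Level 9: 2187
Level 10: 729
Level 11: 243
Level 12: 81
Level 13: 27
Level 14: 9
Level 15: 3
Level 16: 1

The root is level 0 and the size-1 base case is level 16 (the tree spans levels 0 through 16, i.e. 17 levels counting the root), so the depth is the number of divisions: log_3(43046721) = 16

The recursion tree depth is log_3(43046721) = 16. At each level, the problem size is divided by 3, so it takes 16 divisions to reduce to a base case of size 1. The algorithm makes 2 recursive calls at each level.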